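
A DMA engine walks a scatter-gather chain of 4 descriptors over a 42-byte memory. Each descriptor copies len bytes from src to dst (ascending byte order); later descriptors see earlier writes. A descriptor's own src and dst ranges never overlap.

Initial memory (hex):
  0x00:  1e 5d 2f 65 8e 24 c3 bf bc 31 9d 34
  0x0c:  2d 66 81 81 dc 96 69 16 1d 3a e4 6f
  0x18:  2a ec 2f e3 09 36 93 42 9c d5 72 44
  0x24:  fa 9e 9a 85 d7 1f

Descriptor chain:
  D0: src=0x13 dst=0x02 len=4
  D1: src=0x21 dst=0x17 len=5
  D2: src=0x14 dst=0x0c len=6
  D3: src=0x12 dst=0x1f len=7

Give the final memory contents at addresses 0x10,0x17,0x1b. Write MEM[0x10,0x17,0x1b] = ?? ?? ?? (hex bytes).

  after D0: wrote 4B at 0x02 = 161d3ae4
  after D1: wrote 5B at 0x17 = d57244fa9e
  after D2: wrote 6B at 0x0c = 1d3ae4d57244
  after D3: wrote 7B at 0x1f = 69161d3ae4d572
query mem[0x10]=0x72, mem[0x17]=0xd5, mem[0x1b]=0x9e

MEM[0x10,0x17,0x1b] = 72 d5 9e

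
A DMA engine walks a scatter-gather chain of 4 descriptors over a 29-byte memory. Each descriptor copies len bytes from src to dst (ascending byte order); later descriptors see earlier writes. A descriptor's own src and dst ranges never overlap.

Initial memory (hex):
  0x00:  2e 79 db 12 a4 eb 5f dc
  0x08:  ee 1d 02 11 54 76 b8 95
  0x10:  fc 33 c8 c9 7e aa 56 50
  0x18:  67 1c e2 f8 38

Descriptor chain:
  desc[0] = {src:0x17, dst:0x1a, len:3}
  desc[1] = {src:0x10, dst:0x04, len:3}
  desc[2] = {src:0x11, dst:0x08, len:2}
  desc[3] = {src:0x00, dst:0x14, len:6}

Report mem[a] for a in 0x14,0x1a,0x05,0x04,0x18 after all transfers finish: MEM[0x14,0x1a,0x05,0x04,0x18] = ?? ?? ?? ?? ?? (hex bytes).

  after D0: wrote 3B at 0x1a = 50671c
  after D1: wrote 3B at 0x04 = fc33c8
  after D2: wrote 2B at 0x08 = 33c8
  after D3: wrote 6B at 0x14 = 2e79db12fc33
query mem[0x14]=0x2e, mem[0x1a]=0x50, mem[0x05]=0x33, mem[0x04]=0xfc, mem[0x18]=0xfc

MEM[0x14,0x1a,0x05,0x04,0x18] = 2e 50 33 fc fc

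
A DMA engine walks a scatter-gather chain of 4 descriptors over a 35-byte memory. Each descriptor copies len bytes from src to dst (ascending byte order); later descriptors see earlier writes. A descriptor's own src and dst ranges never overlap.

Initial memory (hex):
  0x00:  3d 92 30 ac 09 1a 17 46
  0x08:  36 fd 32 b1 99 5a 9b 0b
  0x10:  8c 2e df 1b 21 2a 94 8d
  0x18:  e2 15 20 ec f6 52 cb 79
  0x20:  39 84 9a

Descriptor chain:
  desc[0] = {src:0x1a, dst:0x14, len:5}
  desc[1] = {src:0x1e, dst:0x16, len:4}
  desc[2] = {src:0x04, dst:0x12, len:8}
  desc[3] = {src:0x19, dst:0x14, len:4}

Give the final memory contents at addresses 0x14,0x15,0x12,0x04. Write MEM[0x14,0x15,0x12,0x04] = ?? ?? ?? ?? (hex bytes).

MEM[0x14,0x15,0x12,0x04] = b1 20 09 09

D0: mem[0x14..0x18] <- [20 ec f6 52 cb]
D1: mem[0x16..0x19] <- [cb 79 39 84]
D2: mem[0x12..0x19] <- [09 1a 17 46 36 fd 32 b1]
D3: mem[0x14..0x17] <- [b1 20 ec f6]
query mem[0x14]=0xb1, mem[0x15]=0x20, mem[0x12]=0x09, mem[0x04]=0x09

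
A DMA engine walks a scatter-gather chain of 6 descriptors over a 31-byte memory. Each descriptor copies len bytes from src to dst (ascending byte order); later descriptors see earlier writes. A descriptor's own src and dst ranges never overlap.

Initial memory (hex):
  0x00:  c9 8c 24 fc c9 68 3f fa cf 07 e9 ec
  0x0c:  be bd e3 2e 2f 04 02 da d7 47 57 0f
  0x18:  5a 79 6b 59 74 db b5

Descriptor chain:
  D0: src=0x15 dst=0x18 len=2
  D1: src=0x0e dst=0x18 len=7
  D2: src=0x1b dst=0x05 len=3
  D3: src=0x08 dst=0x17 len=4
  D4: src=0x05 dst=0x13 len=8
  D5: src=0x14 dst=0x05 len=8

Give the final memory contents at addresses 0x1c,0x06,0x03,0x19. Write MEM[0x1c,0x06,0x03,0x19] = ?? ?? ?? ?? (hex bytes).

MEM[0x1c,0x06,0x03,0x19] = 02 da fc ec

[0] 0x15->0x18 len=2 : 47 57
[1] 0x0e->0x18 len=7 : e3 2e 2f 04 02 da d7
[2] 0x1b->0x05 len=3 : 04 02 da
[3] 0x08->0x17 len=4 : cf 07 e9 ec
[4] 0x05->0x13 len=8 : 04 02 da cf 07 e9 ec be
[5] 0x14->0x05 len=8 : 02 da cf 07 e9 ec be 04
query mem[0x1c]=0x02, mem[0x06]=0xda, mem[0x03]=0xfc, mem[0x19]=0xec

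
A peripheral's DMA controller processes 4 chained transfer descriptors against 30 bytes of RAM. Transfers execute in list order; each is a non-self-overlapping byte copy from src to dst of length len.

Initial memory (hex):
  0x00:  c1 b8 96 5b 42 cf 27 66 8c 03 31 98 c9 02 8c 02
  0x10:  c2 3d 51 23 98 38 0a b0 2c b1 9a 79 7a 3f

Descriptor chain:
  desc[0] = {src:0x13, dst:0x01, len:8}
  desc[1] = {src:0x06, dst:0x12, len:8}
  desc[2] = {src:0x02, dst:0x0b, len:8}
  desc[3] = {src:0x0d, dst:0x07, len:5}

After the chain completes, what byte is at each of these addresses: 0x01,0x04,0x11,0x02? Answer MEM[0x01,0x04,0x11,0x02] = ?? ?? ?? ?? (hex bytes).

MEM[0x01,0x04,0x11,0x02] = 23 0a 9a 98

  after D0: wrote 8B at 0x01 = 2398380ab02cb19a
  after D1: wrote 8B at 0x12 = 2cb19a033198c902
  after D2: wrote 8B at 0x0b = 98380ab02cb19a03
  after D3: wrote 5B at 0x07 = 0ab02cb19a
query mem[0x01]=0x23, mem[0x04]=0x0a, mem[0x11]=0x9a, mem[0x02]=0x98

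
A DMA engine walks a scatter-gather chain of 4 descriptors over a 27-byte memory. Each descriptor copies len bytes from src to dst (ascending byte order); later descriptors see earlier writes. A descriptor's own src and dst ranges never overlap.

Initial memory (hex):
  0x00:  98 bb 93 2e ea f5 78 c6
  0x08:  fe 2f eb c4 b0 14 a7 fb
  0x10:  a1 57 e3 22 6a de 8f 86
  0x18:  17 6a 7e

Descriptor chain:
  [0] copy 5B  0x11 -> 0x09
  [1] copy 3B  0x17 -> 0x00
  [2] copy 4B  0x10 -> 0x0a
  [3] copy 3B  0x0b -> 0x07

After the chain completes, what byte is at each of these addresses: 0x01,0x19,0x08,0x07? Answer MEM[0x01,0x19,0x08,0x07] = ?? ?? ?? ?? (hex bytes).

D0: mem[0x09..0x0d] <- [57 e3 22 6a de]
D1: mem[0x00..0x02] <- [86 17 6a]
D2: mem[0x0a..0x0d] <- [a1 57 e3 22]
D3: mem[0x07..0x09] <- [57 e3 22]
query mem[0x01]=0x17, mem[0x19]=0x6a, mem[0x08]=0xe3, mem[0x07]=0x57

MEM[0x01,0x19,0x08,0x07] = 17 6a e3 57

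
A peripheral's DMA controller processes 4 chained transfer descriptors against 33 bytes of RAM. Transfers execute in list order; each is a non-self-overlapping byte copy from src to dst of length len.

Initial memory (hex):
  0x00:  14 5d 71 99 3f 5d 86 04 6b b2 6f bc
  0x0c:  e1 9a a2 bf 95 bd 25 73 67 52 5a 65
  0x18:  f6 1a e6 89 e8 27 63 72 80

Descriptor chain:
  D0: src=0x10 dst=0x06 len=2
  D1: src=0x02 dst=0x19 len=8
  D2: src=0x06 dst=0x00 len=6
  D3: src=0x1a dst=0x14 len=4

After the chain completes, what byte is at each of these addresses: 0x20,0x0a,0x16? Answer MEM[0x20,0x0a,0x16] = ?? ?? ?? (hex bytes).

MEM[0x20,0x0a,0x16] = b2 6f 5d

[0] 0x10->0x06 len=2 : 95 bd
[1] 0x02->0x19 len=8 : 71 99 3f 5d 95 bd 6b b2
[2] 0x06->0x00 len=6 : 95 bd 6b b2 6f bc
[3] 0x1a->0x14 len=4 : 99 3f 5d 95
query mem[0x20]=0xb2, mem[0x0a]=0x6f, mem[0x16]=0x5d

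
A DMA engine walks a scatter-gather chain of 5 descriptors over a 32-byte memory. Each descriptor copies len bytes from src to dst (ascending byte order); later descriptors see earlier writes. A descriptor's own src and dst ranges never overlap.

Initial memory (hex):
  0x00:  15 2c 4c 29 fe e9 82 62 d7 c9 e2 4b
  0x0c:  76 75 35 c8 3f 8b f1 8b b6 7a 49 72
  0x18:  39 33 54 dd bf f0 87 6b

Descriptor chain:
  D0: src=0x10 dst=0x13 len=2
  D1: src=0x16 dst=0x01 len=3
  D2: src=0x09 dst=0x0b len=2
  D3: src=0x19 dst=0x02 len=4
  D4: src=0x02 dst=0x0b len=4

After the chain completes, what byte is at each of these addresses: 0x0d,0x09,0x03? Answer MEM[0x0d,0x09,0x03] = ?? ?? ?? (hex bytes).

MEM[0x0d,0x09,0x03] = dd c9 54

D0: mem[0x13..0x14] <- [3f 8b]
D1: mem[0x01..0x03] <- [49 72 39]
D2: mem[0x0b..0x0c] <- [c9 e2]
D3: mem[0x02..0x05] <- [33 54 dd bf]
D4: mem[0x0b..0x0e] <- [33 54 dd bf]
query mem[0x0d]=0xdd, mem[0x09]=0xc9, mem[0x03]=0x54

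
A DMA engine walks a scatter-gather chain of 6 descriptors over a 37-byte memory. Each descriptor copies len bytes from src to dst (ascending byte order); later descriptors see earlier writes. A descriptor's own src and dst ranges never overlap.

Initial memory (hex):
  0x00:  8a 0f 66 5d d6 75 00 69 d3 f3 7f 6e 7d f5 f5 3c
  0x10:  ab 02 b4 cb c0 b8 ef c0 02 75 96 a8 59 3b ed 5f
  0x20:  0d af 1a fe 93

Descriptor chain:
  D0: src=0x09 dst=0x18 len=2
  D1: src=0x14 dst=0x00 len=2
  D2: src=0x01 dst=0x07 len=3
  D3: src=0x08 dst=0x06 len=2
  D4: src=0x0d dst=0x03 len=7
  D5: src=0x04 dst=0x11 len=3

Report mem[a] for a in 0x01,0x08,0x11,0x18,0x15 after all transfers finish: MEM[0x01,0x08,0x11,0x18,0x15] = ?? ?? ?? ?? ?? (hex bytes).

[0] 0x09->0x18 len=2 : f3 7f
[1] 0x14->0x00 len=2 : c0 b8
[2] 0x01->0x07 len=3 : b8 66 5d
[3] 0x08->0x06 len=2 : 66 5d
[4] 0x0d->0x03 len=7 : f5 f5 3c ab 02 b4 cb
[5] 0x04->0x11 len=3 : f5 3c ab
query mem[0x01]=0xb8, mem[0x08]=0xb4, mem[0x11]=0xf5, mem[0x18]=0xf3, mem[0x15]=0xb8

MEM[0x01,0x08,0x11,0x18,0x15] = b8 b4 f5 f3 b8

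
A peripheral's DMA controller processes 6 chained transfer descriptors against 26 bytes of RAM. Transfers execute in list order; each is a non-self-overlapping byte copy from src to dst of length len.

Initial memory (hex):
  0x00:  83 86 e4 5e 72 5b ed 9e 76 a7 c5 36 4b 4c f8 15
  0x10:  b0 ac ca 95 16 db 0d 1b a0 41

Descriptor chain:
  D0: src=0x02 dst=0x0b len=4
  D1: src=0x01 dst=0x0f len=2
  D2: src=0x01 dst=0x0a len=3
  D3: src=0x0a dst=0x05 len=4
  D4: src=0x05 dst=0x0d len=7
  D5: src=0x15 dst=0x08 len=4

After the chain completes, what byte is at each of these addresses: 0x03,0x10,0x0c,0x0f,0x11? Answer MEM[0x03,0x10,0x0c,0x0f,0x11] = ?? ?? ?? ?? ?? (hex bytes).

MEM[0x03,0x10,0x0c,0x0f,0x11] = 5e 72 5e 5e a7

D0: mem[0x0b..0x0e] <- [e4 5e 72 5b]
D1: mem[0x0f..0x10] <- [86 e4]
D2: mem[0x0a..0x0c] <- [86 e4 5e]
D3: mem[0x05..0x08] <- [86 e4 5e 72]
D4: mem[0x0d..0x13] <- [86 e4 5e 72 a7 86 e4]
D5: mem[0x08..0x0b] <- [db 0d 1b a0]
query mem[0x03]=0x5e, mem[0x10]=0x72, mem[0x0c]=0x5e, mem[0x0f]=0x5e, mem[0x11]=0xa7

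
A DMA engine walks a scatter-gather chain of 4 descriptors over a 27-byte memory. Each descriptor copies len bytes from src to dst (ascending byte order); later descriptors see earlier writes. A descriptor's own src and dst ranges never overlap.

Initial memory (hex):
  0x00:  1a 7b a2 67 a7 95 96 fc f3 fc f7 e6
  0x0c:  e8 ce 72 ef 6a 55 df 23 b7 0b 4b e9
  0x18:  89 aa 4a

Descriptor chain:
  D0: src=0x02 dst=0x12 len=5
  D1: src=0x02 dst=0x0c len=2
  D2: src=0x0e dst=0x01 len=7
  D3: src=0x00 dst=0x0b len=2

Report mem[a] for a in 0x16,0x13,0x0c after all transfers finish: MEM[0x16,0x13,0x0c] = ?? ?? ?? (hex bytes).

  after D0: wrote 5B at 0x12 = a267a79596
  after D1: wrote 2B at 0x0c = a267
  after D2: wrote 7B at 0x01 = 72ef6a55a267a7
  after D3: wrote 2B at 0x0b = 1a72
query mem[0x16]=0x96, mem[0x13]=0x67, mem[0x0c]=0x72

MEM[0x16,0x13,0x0c] = 96 67 72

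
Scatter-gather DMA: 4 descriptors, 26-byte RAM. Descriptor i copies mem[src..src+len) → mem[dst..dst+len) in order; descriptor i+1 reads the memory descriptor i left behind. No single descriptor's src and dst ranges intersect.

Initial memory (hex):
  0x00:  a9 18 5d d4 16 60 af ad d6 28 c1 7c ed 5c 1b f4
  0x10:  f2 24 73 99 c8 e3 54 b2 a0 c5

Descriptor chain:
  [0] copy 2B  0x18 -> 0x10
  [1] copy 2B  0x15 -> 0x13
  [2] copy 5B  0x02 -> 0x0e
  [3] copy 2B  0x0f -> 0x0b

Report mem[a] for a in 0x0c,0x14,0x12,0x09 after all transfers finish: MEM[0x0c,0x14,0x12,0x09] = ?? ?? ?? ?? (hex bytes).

D0: mem[0x10..0x11] <- [a0 c5]
D1: mem[0x13..0x14] <- [e3 54]
D2: mem[0x0e..0x12] <- [5d d4 16 60 af]
D3: mem[0x0b..0x0c] <- [d4 16]
query mem[0x0c]=0x16, mem[0x14]=0x54, mem[0x12]=0xaf, mem[0x09]=0x28

MEM[0x0c,0x14,0x12,0x09] = 16 54 af 28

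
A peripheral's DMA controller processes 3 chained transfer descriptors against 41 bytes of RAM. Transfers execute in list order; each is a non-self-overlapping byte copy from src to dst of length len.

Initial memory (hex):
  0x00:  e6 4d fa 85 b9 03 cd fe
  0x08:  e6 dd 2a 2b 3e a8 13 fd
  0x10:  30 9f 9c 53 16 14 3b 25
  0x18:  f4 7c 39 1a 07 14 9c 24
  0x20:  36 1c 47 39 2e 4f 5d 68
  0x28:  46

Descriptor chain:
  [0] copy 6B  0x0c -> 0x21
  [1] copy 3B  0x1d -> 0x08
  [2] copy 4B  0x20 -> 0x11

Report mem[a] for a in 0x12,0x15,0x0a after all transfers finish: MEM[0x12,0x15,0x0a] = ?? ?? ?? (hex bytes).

MEM[0x12,0x15,0x0a] = 3e 14 24

#0 dst[0x21+6] := {0x3e,0xa8,0x13,0xfd,0x30,0x9f}
#1 dst[0x08+3] := {0x14,0x9c,0x24}
#2 dst[0x11+4] := {0x36,0x3e,0xa8,0x13}
query mem[0x12]=0x3e, mem[0x15]=0x14, mem[0x0a]=0x24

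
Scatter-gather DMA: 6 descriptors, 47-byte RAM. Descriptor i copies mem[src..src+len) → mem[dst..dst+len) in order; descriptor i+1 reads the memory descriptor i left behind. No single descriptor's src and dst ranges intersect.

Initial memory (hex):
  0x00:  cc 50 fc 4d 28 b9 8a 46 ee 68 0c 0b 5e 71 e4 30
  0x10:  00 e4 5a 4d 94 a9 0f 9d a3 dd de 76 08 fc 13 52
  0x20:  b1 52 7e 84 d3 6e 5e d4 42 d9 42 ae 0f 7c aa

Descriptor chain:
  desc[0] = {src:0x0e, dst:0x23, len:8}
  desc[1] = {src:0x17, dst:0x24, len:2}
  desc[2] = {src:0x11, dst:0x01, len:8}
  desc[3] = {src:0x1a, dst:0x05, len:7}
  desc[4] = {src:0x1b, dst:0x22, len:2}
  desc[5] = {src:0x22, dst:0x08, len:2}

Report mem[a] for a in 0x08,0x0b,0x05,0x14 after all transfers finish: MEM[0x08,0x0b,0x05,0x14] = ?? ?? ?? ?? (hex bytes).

MEM[0x08,0x0b,0x05,0x14] = 76 b1 de 94

#0 dst[0x23+8] := {0xe4,0x30,0x00,0xe4,0x5a,0x4d,0x94,0xa9}
#1 dst[0x24+2] := {0x9d,0xa3}
#2 dst[0x01+8] := {0xe4,0x5a,0x4d,0x94,0xa9,0x0f,0x9d,0xa3}
#3 dst[0x05+7] := {0xde,0x76,0x08,0xfc,0x13,0x52,0xb1}
#4 dst[0x22+2] := {0x76,0x08}
#5 dst[0x08+2] := {0x76,0x08}
query mem[0x08]=0x76, mem[0x0b]=0xb1, mem[0x05]=0xde, mem[0x14]=0x94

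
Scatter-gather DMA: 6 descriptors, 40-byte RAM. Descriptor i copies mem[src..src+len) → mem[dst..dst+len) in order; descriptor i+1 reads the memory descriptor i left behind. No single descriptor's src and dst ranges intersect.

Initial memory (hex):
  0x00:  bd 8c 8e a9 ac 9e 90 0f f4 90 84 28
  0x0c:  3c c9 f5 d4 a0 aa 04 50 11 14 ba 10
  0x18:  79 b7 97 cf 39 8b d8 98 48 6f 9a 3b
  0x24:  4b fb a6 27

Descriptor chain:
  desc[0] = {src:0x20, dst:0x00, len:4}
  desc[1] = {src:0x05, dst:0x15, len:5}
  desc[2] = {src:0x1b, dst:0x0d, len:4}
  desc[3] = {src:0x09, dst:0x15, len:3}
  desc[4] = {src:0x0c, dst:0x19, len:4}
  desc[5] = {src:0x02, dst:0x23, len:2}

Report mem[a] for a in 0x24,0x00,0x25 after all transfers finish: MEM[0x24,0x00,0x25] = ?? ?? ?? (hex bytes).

MEM[0x24,0x00,0x25] = 3b 48 fb

  after D0: wrote 4B at 0x00 = 486f9a3b
  after D1: wrote 5B at 0x15 = 9e900ff490
  after D2: wrote 4B at 0x0d = cf398bd8
  after D3: wrote 3B at 0x15 = 908428
  after D4: wrote 4B at 0x19 = 3ccf398b
  after D5: wrote 2B at 0x23 = 9a3b
query mem[0x24]=0x3b, mem[0x00]=0x48, mem[0x25]=0xfb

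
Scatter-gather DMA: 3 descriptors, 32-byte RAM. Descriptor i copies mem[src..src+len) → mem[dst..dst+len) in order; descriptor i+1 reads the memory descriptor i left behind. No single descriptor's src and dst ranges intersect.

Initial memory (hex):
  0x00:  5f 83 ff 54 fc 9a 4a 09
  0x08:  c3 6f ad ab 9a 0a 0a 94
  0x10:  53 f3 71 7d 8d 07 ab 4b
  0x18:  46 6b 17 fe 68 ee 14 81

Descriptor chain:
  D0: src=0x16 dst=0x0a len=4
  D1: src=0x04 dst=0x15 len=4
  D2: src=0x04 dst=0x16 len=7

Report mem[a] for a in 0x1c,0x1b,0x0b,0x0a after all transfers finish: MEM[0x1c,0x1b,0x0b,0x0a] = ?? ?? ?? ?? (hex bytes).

MEM[0x1c,0x1b,0x0b,0x0a] = ab 6f 4b ab

  after D0: wrote 4B at 0x0a = ab4b466b
  after D1: wrote 4B at 0x15 = fc9a4a09
  after D2: wrote 7B at 0x16 = fc9a4a09c36fab
query mem[0x1c]=0xab, mem[0x1b]=0x6f, mem[0x0b]=0x4b, mem[0x0a]=0xab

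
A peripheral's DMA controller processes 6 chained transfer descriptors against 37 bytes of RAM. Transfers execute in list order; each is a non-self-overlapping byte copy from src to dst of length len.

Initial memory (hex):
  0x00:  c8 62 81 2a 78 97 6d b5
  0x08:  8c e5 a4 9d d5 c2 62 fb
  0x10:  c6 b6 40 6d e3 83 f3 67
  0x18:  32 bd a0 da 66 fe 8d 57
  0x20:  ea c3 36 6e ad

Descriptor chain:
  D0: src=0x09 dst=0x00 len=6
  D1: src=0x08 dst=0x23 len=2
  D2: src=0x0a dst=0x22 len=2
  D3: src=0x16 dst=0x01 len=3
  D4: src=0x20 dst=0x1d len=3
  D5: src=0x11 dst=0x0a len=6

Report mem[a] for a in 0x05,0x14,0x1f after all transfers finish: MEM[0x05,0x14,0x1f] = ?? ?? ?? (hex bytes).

D0: mem[0x00..0x05] <- [e5 a4 9d d5 c2 62]
D1: mem[0x23..0x24] <- [8c e5]
D2: mem[0x22..0x23] <- [a4 9d]
D3: mem[0x01..0x03] <- [f3 67 32]
D4: mem[0x1d..0x1f] <- [ea c3 a4]
D5: mem[0x0a..0x0f] <- [b6 40 6d e3 83 f3]
query mem[0x05]=0x62, mem[0x14]=0xe3, mem[0x1f]=0xa4

MEM[0x05,0x14,0x1f] = 62 e3 a4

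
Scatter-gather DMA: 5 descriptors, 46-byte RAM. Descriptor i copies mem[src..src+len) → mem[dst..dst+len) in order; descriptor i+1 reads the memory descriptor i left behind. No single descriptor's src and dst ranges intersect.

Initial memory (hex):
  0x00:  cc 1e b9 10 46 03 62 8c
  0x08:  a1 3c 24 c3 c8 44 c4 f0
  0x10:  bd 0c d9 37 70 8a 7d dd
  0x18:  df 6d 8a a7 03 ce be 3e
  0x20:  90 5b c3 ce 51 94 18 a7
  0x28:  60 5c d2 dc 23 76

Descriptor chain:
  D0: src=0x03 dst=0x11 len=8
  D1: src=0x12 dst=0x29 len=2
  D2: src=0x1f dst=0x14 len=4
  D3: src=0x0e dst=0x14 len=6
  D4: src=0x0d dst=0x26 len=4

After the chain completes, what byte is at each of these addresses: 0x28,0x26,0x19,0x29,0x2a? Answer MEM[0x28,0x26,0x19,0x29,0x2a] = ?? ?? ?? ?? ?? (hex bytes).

MEM[0x28,0x26,0x19,0x29,0x2a] = f0 44 03 bd 03

  after D0: wrote 8B at 0x11 = 104603628ca13c24
  after D1: wrote 2B at 0x29 = 4603
  after D2: wrote 4B at 0x14 = 3e905bc3
  after D3: wrote 6B at 0x14 = c4f0bd104603
  after D4: wrote 4B at 0x26 = 44c4f0bd
query mem[0x28]=0xf0, mem[0x26]=0x44, mem[0x19]=0x03, mem[0x29]=0xbd, mem[0x2a]=0x03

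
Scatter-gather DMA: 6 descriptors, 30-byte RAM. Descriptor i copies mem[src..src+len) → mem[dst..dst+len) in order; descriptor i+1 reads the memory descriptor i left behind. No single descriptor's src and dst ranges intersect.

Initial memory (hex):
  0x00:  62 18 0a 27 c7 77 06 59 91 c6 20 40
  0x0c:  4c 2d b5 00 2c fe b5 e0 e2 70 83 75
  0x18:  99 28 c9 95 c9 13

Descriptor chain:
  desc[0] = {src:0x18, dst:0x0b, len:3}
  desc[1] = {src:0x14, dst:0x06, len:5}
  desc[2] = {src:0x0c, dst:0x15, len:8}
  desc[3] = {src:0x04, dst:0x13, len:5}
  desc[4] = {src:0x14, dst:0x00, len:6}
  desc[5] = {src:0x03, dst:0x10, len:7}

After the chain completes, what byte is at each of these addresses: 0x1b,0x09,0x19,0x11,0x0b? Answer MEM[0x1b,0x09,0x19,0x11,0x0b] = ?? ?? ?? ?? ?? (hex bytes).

  after D0: wrote 3B at 0x0b = 9928c9
  after D1: wrote 5B at 0x06 = e270837599
  after D2: wrote 8B at 0x15 = 28c9b5002cfeb5e0
  after D3: wrote 5B at 0x13 = c777e27083
  after D4: wrote 6B at 0x00 = 77e27083002c
  after D5: wrote 7B at 0x10 = 83002ce2708375
query mem[0x1b]=0xb5, mem[0x09]=0x75, mem[0x19]=0x2c, mem[0x11]=0x00, mem[0x0b]=0x99

MEM[0x1b,0x09,0x19,0x11,0x0b] = b5 75 2c 00 99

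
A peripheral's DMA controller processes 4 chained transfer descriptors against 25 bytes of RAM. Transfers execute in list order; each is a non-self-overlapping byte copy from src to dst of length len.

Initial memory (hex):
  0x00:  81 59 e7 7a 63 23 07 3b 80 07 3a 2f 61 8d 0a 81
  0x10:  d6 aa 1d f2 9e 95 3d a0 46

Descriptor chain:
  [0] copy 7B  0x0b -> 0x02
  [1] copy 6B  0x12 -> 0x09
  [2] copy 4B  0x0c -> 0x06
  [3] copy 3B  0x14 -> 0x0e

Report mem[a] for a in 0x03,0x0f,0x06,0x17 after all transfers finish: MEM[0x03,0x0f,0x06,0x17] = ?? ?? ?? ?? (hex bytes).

  after D0: wrote 7B at 0x02 = 2f618d0a81d6aa
  after D1: wrote 6B at 0x09 = 1df29e953da0
  after D2: wrote 4B at 0x06 = 953da081
  after D3: wrote 3B at 0x0e = 9e953d
query mem[0x03]=0x61, mem[0x0f]=0x95, mem[0x06]=0x95, mem[0x17]=0xa0

MEM[0x03,0x0f,0x06,0x17] = 61 95 95 a0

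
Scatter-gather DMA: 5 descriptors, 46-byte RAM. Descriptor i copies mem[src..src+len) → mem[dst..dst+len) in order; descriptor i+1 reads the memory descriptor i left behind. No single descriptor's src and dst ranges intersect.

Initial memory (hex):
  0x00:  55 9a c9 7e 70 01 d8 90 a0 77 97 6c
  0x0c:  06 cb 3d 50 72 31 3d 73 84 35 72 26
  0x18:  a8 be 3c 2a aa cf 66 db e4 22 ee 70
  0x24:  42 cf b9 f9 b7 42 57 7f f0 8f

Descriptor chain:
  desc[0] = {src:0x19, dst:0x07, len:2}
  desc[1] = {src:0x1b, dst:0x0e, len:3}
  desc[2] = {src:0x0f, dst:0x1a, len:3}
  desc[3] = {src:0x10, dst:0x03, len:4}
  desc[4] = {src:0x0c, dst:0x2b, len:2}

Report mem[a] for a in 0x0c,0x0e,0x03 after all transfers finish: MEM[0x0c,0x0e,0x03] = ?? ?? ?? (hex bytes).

#0 dst[0x07+2] := {0xbe,0x3c}
#1 dst[0x0e+3] := {0x2a,0xaa,0xcf}
#2 dst[0x1a+3] := {0xaa,0xcf,0x31}
#3 dst[0x03+4] := {0xcf,0x31,0x3d,0x73}
#4 dst[0x2b+2] := {0x06,0xcb}
query mem[0x0c]=0x06, mem[0x0e]=0x2a, mem[0x03]=0xcf

MEM[0x0c,0x0e,0x03] = 06 2a cf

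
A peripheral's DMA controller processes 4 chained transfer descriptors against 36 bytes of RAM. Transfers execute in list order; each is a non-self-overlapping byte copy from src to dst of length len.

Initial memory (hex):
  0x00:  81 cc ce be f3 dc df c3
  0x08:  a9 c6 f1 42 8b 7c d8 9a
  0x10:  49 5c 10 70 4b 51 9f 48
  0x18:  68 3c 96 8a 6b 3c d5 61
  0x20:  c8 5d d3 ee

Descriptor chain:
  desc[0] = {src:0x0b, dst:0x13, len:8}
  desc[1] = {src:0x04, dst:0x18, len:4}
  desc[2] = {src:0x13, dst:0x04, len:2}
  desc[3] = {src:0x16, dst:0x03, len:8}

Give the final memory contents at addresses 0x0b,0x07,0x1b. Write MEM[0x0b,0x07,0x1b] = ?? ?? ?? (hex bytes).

D0: mem[0x13..0x1a] <- [42 8b 7c d8 9a 49 5c 10]
D1: mem[0x18..0x1b] <- [f3 dc df c3]
D2: mem[0x04..0x05] <- [42 8b]
D3: mem[0x03..0x0a] <- [d8 9a f3 dc df c3 6b 3c]
query mem[0x0b]=0x42, mem[0x07]=0xdf, mem[0x1b]=0xc3

MEM[0x0b,0x07,0x1b] = 42 df c3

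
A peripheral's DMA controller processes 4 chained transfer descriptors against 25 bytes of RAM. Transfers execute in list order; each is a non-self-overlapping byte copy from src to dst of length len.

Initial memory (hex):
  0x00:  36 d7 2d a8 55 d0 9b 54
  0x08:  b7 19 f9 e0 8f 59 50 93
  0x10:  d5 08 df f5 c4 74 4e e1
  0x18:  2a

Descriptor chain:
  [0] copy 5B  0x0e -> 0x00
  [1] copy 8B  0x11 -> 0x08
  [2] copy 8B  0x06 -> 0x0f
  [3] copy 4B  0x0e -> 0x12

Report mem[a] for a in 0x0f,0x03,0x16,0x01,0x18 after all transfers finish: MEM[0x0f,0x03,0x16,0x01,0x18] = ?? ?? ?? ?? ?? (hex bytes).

MEM[0x0f,0x03,0x16,0x01,0x18] = 9b 08 4e 93 2a

#0 dst[0x00+5] := {0x50,0x93,0xd5,0x08,0xdf}
#1 dst[0x08+8] := {0x08,0xdf,0xf5,0xc4,0x74,0x4e,0xe1,0x2a}
#2 dst[0x0f+8] := {0x9b,0x54,0x08,0xdf,0xf5,0xc4,0x74,0x4e}
#3 dst[0x12+4] := {0xe1,0x9b,0x54,0x08}
query mem[0x0f]=0x9b, mem[0x03]=0x08, mem[0x16]=0x4e, mem[0x01]=0x93, mem[0x18]=0x2a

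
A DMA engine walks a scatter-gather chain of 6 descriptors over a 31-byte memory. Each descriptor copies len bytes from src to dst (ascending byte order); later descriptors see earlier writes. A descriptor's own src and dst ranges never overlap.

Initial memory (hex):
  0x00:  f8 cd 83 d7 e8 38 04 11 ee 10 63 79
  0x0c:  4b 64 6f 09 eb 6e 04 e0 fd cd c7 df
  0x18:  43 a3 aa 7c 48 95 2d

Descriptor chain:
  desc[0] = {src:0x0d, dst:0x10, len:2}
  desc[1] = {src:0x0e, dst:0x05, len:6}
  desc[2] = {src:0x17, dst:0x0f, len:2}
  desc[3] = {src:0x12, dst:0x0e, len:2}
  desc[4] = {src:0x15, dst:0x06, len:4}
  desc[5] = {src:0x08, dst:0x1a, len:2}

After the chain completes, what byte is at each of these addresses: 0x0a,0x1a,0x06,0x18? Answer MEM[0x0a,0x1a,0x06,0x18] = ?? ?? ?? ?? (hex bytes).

MEM[0x0a,0x1a,0x06,0x18] = e0 df cd 43

[0] 0x0d->0x10 len=2 : 64 6f
[1] 0x0e->0x05 len=6 : 6f 09 64 6f 04 e0
[2] 0x17->0x0f len=2 : df 43
[3] 0x12->0x0e len=2 : 04 e0
[4] 0x15->0x06 len=4 : cd c7 df 43
[5] 0x08->0x1a len=2 : df 43
query mem[0x0a]=0xe0, mem[0x1a]=0xdf, mem[0x06]=0xcd, mem[0x18]=0x43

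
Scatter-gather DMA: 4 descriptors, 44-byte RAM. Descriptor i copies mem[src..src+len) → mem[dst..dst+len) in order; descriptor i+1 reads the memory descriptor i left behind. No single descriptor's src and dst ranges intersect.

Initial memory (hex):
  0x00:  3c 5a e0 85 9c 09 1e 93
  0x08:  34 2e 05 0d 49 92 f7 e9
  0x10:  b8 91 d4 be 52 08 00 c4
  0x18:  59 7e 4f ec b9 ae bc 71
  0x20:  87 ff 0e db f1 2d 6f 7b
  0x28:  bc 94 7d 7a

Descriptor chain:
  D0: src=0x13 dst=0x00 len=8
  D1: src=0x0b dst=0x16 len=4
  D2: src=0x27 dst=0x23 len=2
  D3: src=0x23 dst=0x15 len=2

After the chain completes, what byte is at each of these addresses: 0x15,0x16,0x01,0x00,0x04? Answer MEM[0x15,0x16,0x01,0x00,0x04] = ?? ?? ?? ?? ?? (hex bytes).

#0 dst[0x00+8] := {0xbe,0x52,0x08,0x00,0xc4,0x59,0x7e,0x4f}
#1 dst[0x16+4] := {0x0d,0x49,0x92,0xf7}
#2 dst[0x23+2] := {0x7b,0xbc}
#3 dst[0x15+2] := {0x7b,0xbc}
query mem[0x15]=0x7b, mem[0x16]=0xbc, mem[0x01]=0x52, mem[0x00]=0xbe, mem[0x04]=0xc4

MEM[0x15,0x16,0x01,0x00,0x04] = 7b bc 52 be c4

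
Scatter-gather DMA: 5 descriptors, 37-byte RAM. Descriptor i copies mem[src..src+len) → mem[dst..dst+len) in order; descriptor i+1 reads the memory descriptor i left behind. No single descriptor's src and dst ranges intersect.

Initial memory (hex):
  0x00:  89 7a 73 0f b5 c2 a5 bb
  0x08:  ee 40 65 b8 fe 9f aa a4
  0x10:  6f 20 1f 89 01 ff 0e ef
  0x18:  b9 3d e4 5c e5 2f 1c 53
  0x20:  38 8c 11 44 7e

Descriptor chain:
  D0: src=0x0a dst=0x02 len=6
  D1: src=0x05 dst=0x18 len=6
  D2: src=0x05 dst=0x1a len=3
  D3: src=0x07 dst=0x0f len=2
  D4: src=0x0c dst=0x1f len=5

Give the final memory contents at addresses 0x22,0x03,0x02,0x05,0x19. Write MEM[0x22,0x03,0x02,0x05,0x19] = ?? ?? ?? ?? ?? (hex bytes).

D0: mem[0x02..0x07] <- [65 b8 fe 9f aa a4]
D1: mem[0x18..0x1d] <- [9f aa a4 ee 40 65]
D2: mem[0x1a..0x1c] <- [9f aa a4]
D3: mem[0x0f..0x10] <- [a4 ee]
D4: mem[0x1f..0x23] <- [fe 9f aa a4 ee]
query mem[0x22]=0xa4, mem[0x03]=0xb8, mem[0x02]=0x65, mem[0x05]=0x9f, mem[0x19]=0xaa

MEM[0x22,0x03,0x02,0x05,0x19] = a4 b8 65 9f aa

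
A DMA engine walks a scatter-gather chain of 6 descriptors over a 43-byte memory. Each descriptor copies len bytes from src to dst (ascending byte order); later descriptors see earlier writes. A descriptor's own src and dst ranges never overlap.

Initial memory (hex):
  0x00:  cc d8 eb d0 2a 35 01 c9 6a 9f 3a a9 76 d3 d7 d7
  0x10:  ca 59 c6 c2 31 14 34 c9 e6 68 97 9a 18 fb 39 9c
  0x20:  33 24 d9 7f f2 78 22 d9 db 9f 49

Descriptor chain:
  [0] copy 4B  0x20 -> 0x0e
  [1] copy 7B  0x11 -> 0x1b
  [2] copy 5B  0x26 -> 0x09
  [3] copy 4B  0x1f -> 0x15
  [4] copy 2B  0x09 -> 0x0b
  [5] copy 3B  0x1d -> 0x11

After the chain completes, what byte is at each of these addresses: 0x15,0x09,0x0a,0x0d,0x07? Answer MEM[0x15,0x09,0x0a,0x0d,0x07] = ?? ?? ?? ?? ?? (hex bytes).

D0: mem[0x0e..0x11] <- [33 24 d9 7f]
D1: mem[0x1b..0x21] <- [7f c6 c2 31 14 34 c9]
D2: mem[0x09..0x0d] <- [22 d9 db 9f 49]
D3: mem[0x15..0x18] <- [14 34 c9 d9]
D4: mem[0x0b..0x0c] <- [22 d9]
D5: mem[0x11..0x13] <- [c2 31 14]
query mem[0x15]=0x14, mem[0x09]=0x22, mem[0x0a]=0xd9, mem[0x0d]=0x49, mem[0x07]=0xc9

MEM[0x15,0x09,0x0a,0x0d,0x07] = 14 22 d9 49 c9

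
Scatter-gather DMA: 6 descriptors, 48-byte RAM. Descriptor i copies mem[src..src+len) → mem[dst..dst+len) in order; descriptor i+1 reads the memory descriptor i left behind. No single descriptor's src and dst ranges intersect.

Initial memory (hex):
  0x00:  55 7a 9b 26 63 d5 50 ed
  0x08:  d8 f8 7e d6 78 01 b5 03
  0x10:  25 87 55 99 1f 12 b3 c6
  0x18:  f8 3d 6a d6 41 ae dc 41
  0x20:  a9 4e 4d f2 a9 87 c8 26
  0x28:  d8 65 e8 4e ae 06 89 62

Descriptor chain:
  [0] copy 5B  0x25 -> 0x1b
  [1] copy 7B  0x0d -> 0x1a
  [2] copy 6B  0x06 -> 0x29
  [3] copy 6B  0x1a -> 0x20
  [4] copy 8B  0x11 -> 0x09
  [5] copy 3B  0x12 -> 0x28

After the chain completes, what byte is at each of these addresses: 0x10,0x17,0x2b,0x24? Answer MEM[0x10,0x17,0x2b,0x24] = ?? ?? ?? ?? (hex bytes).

D0: mem[0x1b..0x1f] <- [87 c8 26 d8 65]
D1: mem[0x1a..0x20] <- [01 b5 03 25 87 55 99]
D2: mem[0x29..0x2e] <- [50 ed d8 f8 7e d6]
D3: mem[0x20..0x25] <- [01 b5 03 25 87 55]
D4: mem[0x09..0x10] <- [87 55 99 1f 12 b3 c6 f8]
D5: mem[0x28..0x2a] <- [55 99 1f]
query mem[0x10]=0xf8, mem[0x17]=0xc6, mem[0x2b]=0xd8, mem[0x24]=0x87

MEM[0x10,0x17,0x2b,0x24] = f8 c6 d8 87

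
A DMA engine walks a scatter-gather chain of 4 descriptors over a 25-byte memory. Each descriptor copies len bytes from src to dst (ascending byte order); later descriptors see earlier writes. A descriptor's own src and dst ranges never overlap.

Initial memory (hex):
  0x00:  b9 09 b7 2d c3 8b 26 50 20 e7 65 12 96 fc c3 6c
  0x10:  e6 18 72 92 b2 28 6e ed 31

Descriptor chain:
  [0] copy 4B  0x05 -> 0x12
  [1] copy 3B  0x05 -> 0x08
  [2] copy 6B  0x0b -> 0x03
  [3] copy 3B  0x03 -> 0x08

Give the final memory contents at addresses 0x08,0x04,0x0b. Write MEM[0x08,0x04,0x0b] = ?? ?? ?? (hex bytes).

  after D0: wrote 4B at 0x12 = 8b265020
  after D1: wrote 3B at 0x08 = 8b2650
  after D2: wrote 6B at 0x03 = 1296fcc36ce6
  after D3: wrote 3B at 0x08 = 1296fc
query mem[0x08]=0x12, mem[0x04]=0x96, mem[0x0b]=0x12

MEM[0x08,0x04,0x0b] = 12 96 12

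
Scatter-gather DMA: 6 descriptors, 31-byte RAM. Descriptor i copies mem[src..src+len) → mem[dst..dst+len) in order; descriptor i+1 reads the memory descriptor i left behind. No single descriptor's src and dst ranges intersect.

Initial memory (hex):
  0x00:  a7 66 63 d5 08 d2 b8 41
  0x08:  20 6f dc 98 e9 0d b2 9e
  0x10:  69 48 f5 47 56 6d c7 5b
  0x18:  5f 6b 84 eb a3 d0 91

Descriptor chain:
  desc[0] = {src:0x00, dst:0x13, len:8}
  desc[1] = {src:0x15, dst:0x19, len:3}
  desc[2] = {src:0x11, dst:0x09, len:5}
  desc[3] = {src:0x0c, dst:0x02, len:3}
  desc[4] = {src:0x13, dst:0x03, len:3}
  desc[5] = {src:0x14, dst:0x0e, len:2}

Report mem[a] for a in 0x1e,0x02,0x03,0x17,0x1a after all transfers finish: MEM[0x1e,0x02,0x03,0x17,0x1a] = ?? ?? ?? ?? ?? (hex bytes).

  after D0: wrote 8B at 0x13 = a76663d508d2b841
  after D1: wrote 3B at 0x19 = 63d508
  after D2: wrote 5B at 0x09 = 48f5a76663
  after D3: wrote 3B at 0x02 = 6663b2
  after D4: wrote 3B at 0x03 = a76663
  after D5: wrote 2B at 0x0e = 6663
query mem[0x1e]=0x91, mem[0x02]=0x66, mem[0x03]=0xa7, mem[0x17]=0x08, mem[0x1a]=0xd5

MEM[0x1e,0x02,0x03,0x17,0x1a] = 91 66 a7 08 d5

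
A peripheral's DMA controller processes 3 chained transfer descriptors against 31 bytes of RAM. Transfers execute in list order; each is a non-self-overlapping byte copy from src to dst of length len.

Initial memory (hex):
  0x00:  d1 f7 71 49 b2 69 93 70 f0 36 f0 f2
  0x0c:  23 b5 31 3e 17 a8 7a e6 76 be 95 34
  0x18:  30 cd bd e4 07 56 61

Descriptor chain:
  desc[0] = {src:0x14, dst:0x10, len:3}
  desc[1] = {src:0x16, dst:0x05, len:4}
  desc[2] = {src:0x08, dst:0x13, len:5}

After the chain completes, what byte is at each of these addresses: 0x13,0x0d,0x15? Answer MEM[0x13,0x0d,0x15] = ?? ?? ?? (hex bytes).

  after D0: wrote 3B at 0x10 = 76be95
  after D1: wrote 4B at 0x05 = 953430cd
  after D2: wrote 5B at 0x13 = cd36f0f223
query mem[0x13]=0xcd, mem[0x0d]=0xb5, mem[0x15]=0xf0

MEM[0x13,0x0d,0x15] = cd b5 f0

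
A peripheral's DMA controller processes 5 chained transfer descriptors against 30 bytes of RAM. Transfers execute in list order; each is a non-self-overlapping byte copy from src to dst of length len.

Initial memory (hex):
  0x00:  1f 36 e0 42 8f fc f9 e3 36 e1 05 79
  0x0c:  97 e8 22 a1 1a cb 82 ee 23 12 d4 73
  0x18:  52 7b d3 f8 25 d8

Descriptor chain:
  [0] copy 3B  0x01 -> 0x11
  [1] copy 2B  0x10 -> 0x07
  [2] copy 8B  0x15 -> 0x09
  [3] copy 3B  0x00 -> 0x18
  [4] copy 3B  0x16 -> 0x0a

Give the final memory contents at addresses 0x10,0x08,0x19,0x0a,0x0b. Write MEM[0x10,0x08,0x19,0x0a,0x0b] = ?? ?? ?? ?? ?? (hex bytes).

MEM[0x10,0x08,0x19,0x0a,0x0b] = 25 36 36 d4 73

#0 dst[0x11+3] := {0x36,0xe0,0x42}
#1 dst[0x07+2] := {0x1a,0x36}
#2 dst[0x09+8] := {0x12,0xd4,0x73,0x52,0x7b,0xd3,0xf8,0x25}
#3 dst[0x18+3] := {0x1f,0x36,0xe0}
#4 dst[0x0a+3] := {0xd4,0x73,0x1f}
query mem[0x10]=0x25, mem[0x08]=0x36, mem[0x19]=0x36, mem[0x0a]=0xd4, mem[0x0b]=0x73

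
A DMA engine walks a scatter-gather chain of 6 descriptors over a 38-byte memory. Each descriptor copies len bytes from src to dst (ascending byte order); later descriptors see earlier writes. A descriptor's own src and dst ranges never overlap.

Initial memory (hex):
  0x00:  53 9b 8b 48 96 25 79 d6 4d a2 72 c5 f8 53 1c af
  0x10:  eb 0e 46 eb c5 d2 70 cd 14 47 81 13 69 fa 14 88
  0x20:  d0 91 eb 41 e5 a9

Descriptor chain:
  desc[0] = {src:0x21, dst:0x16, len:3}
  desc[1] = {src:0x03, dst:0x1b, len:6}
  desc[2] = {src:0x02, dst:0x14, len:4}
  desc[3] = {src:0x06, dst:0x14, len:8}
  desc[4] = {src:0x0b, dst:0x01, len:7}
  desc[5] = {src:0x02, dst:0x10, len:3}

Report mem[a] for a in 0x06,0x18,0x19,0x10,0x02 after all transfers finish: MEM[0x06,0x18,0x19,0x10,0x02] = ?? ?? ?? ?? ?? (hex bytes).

  after D0: wrote 3B at 0x16 = 91eb41
  after D1: wrote 6B at 0x1b = 48962579d64d
  after D2: wrote 4B at 0x14 = 8b489625
  after D3: wrote 8B at 0x14 = 79d64da272c5f853
  after D4: wrote 7B at 0x01 = c5f8531cafeb0e
  after D5: wrote 3B at 0x10 = f8531c
query mem[0x06]=0xeb, mem[0x18]=0x72, mem[0x19]=0xc5, mem[0x10]=0xf8, mem[0x02]=0xf8

MEM[0x06,0x18,0x19,0x10,0x02] = eb 72 c5 f8 f8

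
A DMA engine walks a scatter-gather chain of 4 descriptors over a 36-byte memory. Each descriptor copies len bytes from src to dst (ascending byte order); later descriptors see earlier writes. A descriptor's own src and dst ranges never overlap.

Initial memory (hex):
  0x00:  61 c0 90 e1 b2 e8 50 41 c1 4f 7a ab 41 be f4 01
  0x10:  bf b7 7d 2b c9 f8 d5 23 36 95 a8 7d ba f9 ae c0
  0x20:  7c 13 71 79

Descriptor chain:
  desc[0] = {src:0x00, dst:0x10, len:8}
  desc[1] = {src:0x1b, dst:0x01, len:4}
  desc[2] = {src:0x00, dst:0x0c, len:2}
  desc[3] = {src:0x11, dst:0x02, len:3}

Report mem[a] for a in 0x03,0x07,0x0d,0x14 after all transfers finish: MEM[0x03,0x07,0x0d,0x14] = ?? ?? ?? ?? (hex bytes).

D0: mem[0x10..0x17] <- [61 c0 90 e1 b2 e8 50 41]
D1: mem[0x01..0x04] <- [7d ba f9 ae]
D2: mem[0x0c..0x0d] <- [61 7d]
D3: mem[0x02..0x04] <- [c0 90 e1]
query mem[0x03]=0x90, mem[0x07]=0x41, mem[0x0d]=0x7d, mem[0x14]=0xb2

MEM[0x03,0x07,0x0d,0x14] = 90 41 7d b2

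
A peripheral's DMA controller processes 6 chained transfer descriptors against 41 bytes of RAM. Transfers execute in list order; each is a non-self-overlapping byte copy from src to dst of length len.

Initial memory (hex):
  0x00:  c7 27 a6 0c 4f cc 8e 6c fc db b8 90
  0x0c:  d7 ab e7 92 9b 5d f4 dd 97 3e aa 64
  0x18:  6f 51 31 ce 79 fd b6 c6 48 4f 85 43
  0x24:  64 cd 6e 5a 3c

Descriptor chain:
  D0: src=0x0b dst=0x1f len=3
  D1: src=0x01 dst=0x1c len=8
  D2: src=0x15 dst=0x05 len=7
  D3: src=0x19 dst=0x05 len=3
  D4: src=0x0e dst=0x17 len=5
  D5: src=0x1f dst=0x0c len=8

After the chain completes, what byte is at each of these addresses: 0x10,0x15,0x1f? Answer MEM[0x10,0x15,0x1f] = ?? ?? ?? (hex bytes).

MEM[0x10,0x15,0x1f] = fc 3e 4f

[0] 0x0b->0x1f len=3 : 90 d7 ab
[1] 0x01->0x1c len=8 : 27 a6 0c 4f cc 8e 6c fc
[2] 0x15->0x05 len=7 : 3e aa 64 6f 51 31 ce
[3] 0x19->0x05 len=3 : 51 31 ce
[4] 0x0e->0x17 len=5 : e7 92 9b 5d f4
[5] 0x1f->0x0c len=8 : 4f cc 8e 6c fc 64 cd 6e
query mem[0x10]=0xfc, mem[0x15]=0x3e, mem[0x1f]=0x4f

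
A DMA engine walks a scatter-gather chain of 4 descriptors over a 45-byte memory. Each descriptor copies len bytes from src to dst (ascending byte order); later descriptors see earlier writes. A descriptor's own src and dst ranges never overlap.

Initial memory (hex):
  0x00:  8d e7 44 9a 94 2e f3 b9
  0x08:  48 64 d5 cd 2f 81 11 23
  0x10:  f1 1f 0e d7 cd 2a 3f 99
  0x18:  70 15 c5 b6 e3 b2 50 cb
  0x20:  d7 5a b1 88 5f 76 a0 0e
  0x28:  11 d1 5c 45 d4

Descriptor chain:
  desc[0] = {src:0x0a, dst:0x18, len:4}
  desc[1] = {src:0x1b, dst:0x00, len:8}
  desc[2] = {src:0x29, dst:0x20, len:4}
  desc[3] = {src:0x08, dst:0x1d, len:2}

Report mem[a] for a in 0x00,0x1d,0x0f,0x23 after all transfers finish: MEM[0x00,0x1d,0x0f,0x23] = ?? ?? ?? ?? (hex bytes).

MEM[0x00,0x1d,0x0f,0x23] = 81 48 23 d4

D0: mem[0x18..0x1b] <- [d5 cd 2f 81]
D1: mem[0x00..0x07] <- [81 e3 b2 50 cb d7 5a b1]
D2: mem[0x20..0x23] <- [d1 5c 45 d4]
D3: mem[0x1d..0x1e] <- [48 64]
query mem[0x00]=0x81, mem[0x1d]=0x48, mem[0x0f]=0x23, mem[0x23]=0xd4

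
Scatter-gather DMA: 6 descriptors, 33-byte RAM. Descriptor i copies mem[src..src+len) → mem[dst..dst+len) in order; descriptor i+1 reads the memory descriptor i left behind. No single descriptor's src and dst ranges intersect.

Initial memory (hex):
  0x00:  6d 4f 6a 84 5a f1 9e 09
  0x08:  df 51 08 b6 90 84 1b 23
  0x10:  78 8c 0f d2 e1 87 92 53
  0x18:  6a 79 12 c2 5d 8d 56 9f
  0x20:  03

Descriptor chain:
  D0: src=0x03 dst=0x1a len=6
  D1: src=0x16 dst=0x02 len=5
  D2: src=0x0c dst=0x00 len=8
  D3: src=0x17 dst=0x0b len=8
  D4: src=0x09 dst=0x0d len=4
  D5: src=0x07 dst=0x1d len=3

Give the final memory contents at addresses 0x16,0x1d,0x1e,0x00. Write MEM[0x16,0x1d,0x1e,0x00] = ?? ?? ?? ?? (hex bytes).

MEM[0x16,0x1d,0x1e,0x00] = 92 d2 df 90

  after D0: wrote 6B at 0x1a = 845af19e09df
  after D1: wrote 5B at 0x02 = 92536a7984
  after D2: wrote 8B at 0x00 = 90841b23788c0fd2
  after D3: wrote 8B at 0x0b = 536a79845af19e09
  after D4: wrote 4B at 0x0d = 5108536a
  after D5: wrote 3B at 0x1d = d2df51
query mem[0x16]=0x92, mem[0x1d]=0xd2, mem[0x1e]=0xdf, mem[0x00]=0x90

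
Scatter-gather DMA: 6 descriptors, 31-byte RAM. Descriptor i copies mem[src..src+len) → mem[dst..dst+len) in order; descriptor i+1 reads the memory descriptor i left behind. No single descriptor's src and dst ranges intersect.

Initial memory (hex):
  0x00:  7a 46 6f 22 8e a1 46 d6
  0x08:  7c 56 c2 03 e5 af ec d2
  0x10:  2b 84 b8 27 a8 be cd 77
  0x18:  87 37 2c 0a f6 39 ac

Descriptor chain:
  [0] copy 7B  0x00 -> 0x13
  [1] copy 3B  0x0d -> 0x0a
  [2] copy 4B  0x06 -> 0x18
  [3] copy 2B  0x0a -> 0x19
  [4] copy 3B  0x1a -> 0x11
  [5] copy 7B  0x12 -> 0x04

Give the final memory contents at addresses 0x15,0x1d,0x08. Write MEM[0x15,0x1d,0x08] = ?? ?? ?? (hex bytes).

D0: mem[0x13..0x19] <- [7a 46 6f 22 8e a1 46]
D1: mem[0x0a..0x0c] <- [af ec d2]
D2: mem[0x18..0x1b] <- [46 d6 7c 56]
D3: mem[0x19..0x1a] <- [af ec]
D4: mem[0x11..0x13] <- [ec 56 f6]
D5: mem[0x04..0x0a] <- [56 f6 46 6f 22 8e 46]
query mem[0x15]=0x6f, mem[0x1d]=0x39, mem[0x08]=0x22

MEM[0x15,0x1d,0x08] = 6f 39 22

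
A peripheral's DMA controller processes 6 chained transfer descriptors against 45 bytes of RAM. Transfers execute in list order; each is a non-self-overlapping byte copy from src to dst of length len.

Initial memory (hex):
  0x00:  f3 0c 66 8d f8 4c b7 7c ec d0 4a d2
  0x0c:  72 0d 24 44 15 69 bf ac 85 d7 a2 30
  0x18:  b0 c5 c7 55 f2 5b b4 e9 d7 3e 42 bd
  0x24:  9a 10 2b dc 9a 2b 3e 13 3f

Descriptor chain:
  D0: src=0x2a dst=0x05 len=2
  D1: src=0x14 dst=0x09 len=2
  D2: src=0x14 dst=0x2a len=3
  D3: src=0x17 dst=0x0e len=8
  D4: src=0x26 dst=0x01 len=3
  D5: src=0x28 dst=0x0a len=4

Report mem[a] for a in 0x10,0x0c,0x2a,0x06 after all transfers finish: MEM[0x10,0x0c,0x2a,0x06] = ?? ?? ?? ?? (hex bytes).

  after D0: wrote 2B at 0x05 = 3e13
  after D1: wrote 2B at 0x09 = 85d7
  after D2: wrote 3B at 0x2a = 85d7a2
  after D3: wrote 8B at 0x0e = 30b0c5c755f25bb4
  after D4: wrote 3B at 0x01 = 2bdc9a
  after D5: wrote 4B at 0x0a = 9a2b85d7
query mem[0x10]=0xc5, mem[0x0c]=0x85, mem[0x2a]=0x85, mem[0x06]=0x13

MEM[0x10,0x0c,0x2a,0x06] = c5 85 85 13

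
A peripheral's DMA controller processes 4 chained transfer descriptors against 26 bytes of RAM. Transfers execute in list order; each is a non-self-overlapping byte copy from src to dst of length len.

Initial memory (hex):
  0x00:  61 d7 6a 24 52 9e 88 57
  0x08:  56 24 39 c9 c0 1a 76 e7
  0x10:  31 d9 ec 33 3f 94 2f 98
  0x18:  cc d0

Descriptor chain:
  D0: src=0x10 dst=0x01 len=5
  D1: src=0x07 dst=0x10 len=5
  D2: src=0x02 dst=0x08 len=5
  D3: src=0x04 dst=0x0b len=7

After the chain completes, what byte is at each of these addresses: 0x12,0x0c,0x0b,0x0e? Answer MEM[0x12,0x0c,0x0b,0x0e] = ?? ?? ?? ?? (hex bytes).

MEM[0x12,0x0c,0x0b,0x0e] = 24 3f 33 57

D0: mem[0x01..0x05] <- [31 d9 ec 33 3f]
D1: mem[0x10..0x14] <- [57 56 24 39 c9]
D2: mem[0x08..0x0c] <- [d9 ec 33 3f 88]
D3: mem[0x0b..0x11] <- [33 3f 88 57 d9 ec 33]
query mem[0x12]=0x24, mem[0x0c]=0x3f, mem[0x0b]=0x33, mem[0x0e]=0x57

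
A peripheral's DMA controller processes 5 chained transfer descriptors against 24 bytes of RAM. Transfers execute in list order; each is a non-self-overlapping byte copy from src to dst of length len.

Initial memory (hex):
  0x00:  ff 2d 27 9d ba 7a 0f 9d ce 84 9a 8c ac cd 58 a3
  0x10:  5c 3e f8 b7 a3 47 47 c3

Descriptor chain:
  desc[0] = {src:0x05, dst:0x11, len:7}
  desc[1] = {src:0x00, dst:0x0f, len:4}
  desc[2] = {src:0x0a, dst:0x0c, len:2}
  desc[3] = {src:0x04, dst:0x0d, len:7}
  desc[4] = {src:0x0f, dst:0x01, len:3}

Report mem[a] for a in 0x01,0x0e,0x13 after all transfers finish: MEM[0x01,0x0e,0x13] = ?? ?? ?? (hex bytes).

MEM[0x01,0x0e,0x13] = 0f 7a 9a

D0: mem[0x11..0x17] <- [7a 0f 9d ce 84 9a 8c]
D1: mem[0x0f..0x12] <- [ff 2d 27 9d]
D2: mem[0x0c..0x0d] <- [9a 8c]
D3: mem[0x0d..0x13] <- [ba 7a 0f 9d ce 84 9a]
D4: mem[0x01..0x03] <- [0f 9d ce]
query mem[0x01]=0x0f, mem[0x0e]=0x7a, mem[0x13]=0x9a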